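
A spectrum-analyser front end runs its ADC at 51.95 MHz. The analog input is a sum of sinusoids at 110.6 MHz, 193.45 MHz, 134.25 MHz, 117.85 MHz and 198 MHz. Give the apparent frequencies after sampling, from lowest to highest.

fs/2 = 25.975 MHz.
110.6 MHz mod fs = 6.7 MHz.
6.7 MHz ≤ fs/2 = 25.975 MHz, appears at 6.7 MHz.
193.45 MHz mod fs = 37.6 MHz.
37.6 MHz > fs/2 = 25.975 MHz, folds to fs − 37.6 MHz = 14.35 MHz.
134.25 MHz mod fs = 30.35 MHz.
30.35 MHz > fs/2 = 25.975 MHz, folds to fs − 30.35 MHz = 21.6 MHz.
117.85 MHz mod fs = 13.95 MHz.
13.95 MHz ≤ fs/2 = 25.975 MHz, appears at 13.95 MHz.
198 MHz mod fs = 42.15 MHz.
42.15 MHz > fs/2 = 25.975 MHz, folds to fs − 42.15 MHz = 9.8 MHz.
Distinct values: {6.7 MHz, 9.8 MHz, 13.95 MHz, 14.35 MHz, 21.6 MHz}.

6.7 MHz, 9.8 MHz, 13.95 MHz, 14.35 MHz, 21.6 MHz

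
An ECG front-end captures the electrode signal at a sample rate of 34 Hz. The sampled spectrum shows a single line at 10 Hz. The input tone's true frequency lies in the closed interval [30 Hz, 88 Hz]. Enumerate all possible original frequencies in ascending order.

Frequencies that alias to 10 Hz are k·fs ± 10 Hz for integer k ≥ 0.
k=0: 10 Hz.
k=1: 24 Hz, 44 Hz.
k=2: 58 Hz, 78 Hz.
k=3: 92 Hz, 112 Hz.
Within [30 Hz, 88 Hz]: 44 Hz, 58 Hz, 78 Hz.

44 Hz, 58 Hz, 78 Hz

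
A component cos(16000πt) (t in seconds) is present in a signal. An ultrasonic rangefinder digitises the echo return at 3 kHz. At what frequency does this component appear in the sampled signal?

1 kHz

ω = 16000π rad/s → f = ω/(2π) = 8000 Hz = 8 kHz.
8 kHz mod fs = 2 kHz.
2 kHz > fs/2 = 1.5 kHz, folds to fs − 2 kHz = 1 kHz.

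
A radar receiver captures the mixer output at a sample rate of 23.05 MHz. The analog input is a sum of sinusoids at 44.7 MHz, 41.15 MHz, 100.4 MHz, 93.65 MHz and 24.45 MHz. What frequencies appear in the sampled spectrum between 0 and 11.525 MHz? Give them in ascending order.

1.4 MHz, 1.45 MHz, 4.95 MHz, 8.2 MHz

fs/2 = 11.525 MHz.
44.7 MHz mod fs = 21.65 MHz.
21.65 MHz > fs/2 = 11.525 MHz, folds to fs − 21.65 MHz = 1.4 MHz.
41.15 MHz mod fs = 18.1 MHz.
18.1 MHz > fs/2 = 11.525 MHz, folds to fs − 18.1 MHz = 4.95 MHz.
100.4 MHz mod fs = 8.2 MHz.
8.2 MHz ≤ fs/2 = 11.525 MHz, appears at 8.2 MHz.
93.65 MHz mod fs = 1.45 MHz.
1.45 MHz ≤ fs/2 = 11.525 MHz, appears at 1.45 MHz.
24.45 MHz mod fs = 1.4 MHz.
1.4 MHz ≤ fs/2 = 11.525 MHz, appears at 1.4 MHz.
Distinct values: {1.4 MHz, 1.45 MHz, 4.95 MHz, 8.2 MHz}.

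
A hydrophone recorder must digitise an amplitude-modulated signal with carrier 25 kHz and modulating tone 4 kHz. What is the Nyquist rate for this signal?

58 kHz

AM sidebands sit at fc ± fm = 21 kHz and 29 kHz.
Highest-frequency component: 29 kHz.
Nyquist rate = 2 × 29 kHz = 58 kHz.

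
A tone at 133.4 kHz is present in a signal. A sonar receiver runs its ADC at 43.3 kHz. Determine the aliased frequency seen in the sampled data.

133.4 kHz mod fs = 3.5 kHz.
3.5 kHz ≤ fs/2 = 21.65 kHz, appears at 3.5 kHz.

3.5 kHz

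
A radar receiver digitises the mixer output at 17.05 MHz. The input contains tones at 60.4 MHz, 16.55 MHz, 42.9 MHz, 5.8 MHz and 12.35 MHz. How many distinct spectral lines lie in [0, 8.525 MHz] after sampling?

5

fs/2 = 8.525 MHz.
60.4 MHz mod fs = 9.25 MHz.
9.25 MHz > fs/2 = 8.525 MHz, folds to fs − 9.25 MHz = 7.8 MHz.
16.55 MHz > fs/2 = 8.525 MHz, folds to fs − 16.55 MHz = 0.5 MHz.
42.9 MHz mod fs = 8.8 MHz.
8.8 MHz > fs/2 = 8.525 MHz, folds to fs − 8.8 MHz = 8.25 MHz.
5.8 MHz ≤ fs/2 = 8.525 MHz, passes unchanged.
12.35 MHz > fs/2 = 8.525 MHz, folds to fs − 12.35 MHz = 4.7 MHz.
Distinct values: {0.5 MHz, 4.7 MHz, 5.8 MHz, 7.8 MHz, 8.25 MHz} → 5.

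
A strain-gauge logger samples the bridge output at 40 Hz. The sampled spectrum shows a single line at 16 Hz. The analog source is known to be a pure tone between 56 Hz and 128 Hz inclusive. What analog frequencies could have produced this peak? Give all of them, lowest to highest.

Frequencies that alias to 16 Hz are k·fs ± 16 Hz for integer k ≥ 0.
k=0: 16 Hz.
k=1: 24 Hz, 56 Hz.
k=2: 64 Hz, 96 Hz.
k=3: 104 Hz, 136 Hz.
k=4: 144 Hz, 176 Hz.
Within [56 Hz, 128 Hz]: 56 Hz, 64 Hz, 96 Hz, 104 Hz.

56 Hz, 64 Hz, 96 Hz, 104 Hz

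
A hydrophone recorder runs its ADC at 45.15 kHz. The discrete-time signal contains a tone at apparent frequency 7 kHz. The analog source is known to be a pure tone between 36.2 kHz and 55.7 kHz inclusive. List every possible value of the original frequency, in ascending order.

38.15 kHz, 52.15 kHz

Frequencies that alias to 7 kHz are k·fs ± 7 kHz for integer k ≥ 0.
k=0: 7 kHz.
k=1: 38.15 kHz, 52.15 kHz.
k=2: 83.3 kHz, 97.3 kHz.
Within [36.2 kHz, 55.7 kHz]: 38.15 kHz, 52.15 kHz.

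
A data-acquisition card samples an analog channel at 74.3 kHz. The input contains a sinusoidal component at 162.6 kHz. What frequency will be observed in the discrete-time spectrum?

14 kHz

162.6 kHz mod fs = 14 kHz.
14 kHz ≤ fs/2 = 37.15 kHz, appears at 14 kHz.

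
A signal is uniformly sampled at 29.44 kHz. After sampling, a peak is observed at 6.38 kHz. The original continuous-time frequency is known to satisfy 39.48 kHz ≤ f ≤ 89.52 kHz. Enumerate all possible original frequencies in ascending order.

Frequencies that alias to 6.38 kHz are k·fs ± 6.38 kHz for integer k ≥ 0.
k=0: 6.38 kHz.
k=1: 23.06 kHz, 35.82 kHz.
k=2: 52.5 kHz, 65.26 kHz.
k=3: 81.94 kHz, 94.7 kHz.
k=4: 111.38 kHz, 124.14 kHz.
Within [39.48 kHz, 89.52 kHz]: 52.5 kHz, 65.26 kHz, 81.94 kHz.

52.5 kHz, 65.26 kHz, 81.94 kHz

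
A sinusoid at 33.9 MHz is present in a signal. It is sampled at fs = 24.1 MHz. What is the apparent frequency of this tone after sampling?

33.9 MHz mod fs = 9.8 MHz.
9.8 MHz ≤ fs/2 = 12.05 MHz, appears at 9.8 MHz.

9.8 MHz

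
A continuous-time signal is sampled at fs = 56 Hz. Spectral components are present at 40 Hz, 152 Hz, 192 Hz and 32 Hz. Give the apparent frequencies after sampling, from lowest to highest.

fs/2 = 28 Hz.
40 Hz > fs/2 = 28 Hz, folds to fs − 40 Hz = 16 Hz.
152 Hz mod fs = 40 Hz.
40 Hz > fs/2 = 28 Hz, folds to fs − 40 Hz = 16 Hz.
192 Hz mod fs = 24 Hz.
24 Hz ≤ fs/2 = 28 Hz, appears at 24 Hz.
32 Hz > fs/2 = 28 Hz, folds to fs − 32 Hz = 24 Hz.
Distinct values: {16 Hz, 24 Hz}.

16 Hz, 24 Hz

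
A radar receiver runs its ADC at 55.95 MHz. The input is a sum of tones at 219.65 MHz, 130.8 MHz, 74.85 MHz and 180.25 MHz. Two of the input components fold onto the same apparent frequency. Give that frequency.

18.9 MHz

fs/2 = 27.975 MHz.
219.65 MHz mod fs = 51.8 MHz.
51.8 MHz > fs/2 = 27.975 MHz, folds to fs − 51.8 MHz = 4.15 MHz.
130.8 MHz mod fs = 18.9 MHz.
18.9 MHz ≤ fs/2 = 27.975 MHz, appears at 18.9 MHz.
74.85 MHz mod fs = 18.9 MHz.
18.9 MHz ≤ fs/2 = 27.975 MHz, appears at 18.9 MHz.
180.25 MHz mod fs = 12.4 MHz.
12.4 MHz ≤ fs/2 = 27.975 MHz, appears at 12.4 MHz.
74.85 MHz and 130.8 MHz both map to 18.9 MHz.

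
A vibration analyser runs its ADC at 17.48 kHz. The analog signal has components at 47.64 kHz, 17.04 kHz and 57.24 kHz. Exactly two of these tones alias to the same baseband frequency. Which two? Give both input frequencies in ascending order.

47.64 kHz, 57.24 kHz

fs/2 = 8.74 kHz.
47.64 kHz mod fs = 12.68 kHz.
12.68 kHz > fs/2 = 8.74 kHz, folds to fs − 12.68 kHz = 4.8 kHz.
17.04 kHz > fs/2 = 8.74 kHz, folds to fs − 17.04 kHz = 0.44 kHz.
57.24 kHz mod fs = 4.8 kHz.
4.8 kHz ≤ fs/2 = 8.74 kHz, appears at 4.8 kHz.
47.64 kHz and 57.24 kHz both map to 4.8 kHz.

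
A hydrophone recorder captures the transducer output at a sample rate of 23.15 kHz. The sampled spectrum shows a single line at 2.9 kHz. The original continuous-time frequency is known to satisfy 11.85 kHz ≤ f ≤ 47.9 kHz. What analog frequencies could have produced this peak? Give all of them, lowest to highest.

Frequencies that alias to 2.9 kHz are k·fs ± 2.9 kHz for integer k ≥ 0.
k=0: 2.9 kHz.
k=1: 20.25 kHz, 26.05 kHz.
k=2: 43.4 kHz, 49.2 kHz.
k=3: 66.55 kHz, 72.35 kHz.
Within [11.85 kHz, 47.9 kHz]: 20.25 kHz, 26.05 kHz, 43.4 kHz.

20.25 kHz, 26.05 kHz, 43.4 kHz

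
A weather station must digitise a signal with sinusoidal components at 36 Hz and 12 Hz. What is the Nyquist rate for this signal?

72 Hz

Highest-frequency component: 36 Hz.
Nyquist rate = 2 × 36 Hz = 72 Hz.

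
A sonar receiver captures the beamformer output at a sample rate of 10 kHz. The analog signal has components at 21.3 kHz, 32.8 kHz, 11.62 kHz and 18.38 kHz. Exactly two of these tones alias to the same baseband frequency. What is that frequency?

1.62 kHz

fs/2 = 5 kHz.
21.3 kHz mod fs = 1.3 kHz.
1.3 kHz ≤ fs/2 = 5 kHz, appears at 1.3 kHz.
32.8 kHz mod fs = 2.8 kHz.
2.8 kHz ≤ fs/2 = 5 kHz, appears at 2.8 kHz.
11.62 kHz mod fs = 1.62 kHz.
1.62 kHz ≤ fs/2 = 5 kHz, appears at 1.62 kHz.
18.38 kHz mod fs = 8.38 kHz.
8.38 kHz > fs/2 = 5 kHz, folds to fs − 8.38 kHz = 1.62 kHz.
11.62 kHz and 18.38 kHz both map to 1.62 kHz.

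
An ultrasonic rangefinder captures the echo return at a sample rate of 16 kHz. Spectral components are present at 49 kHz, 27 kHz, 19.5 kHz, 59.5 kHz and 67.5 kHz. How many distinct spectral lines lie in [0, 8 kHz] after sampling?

4

fs/2 = 8 kHz.
49 kHz mod fs = 1 kHz.
1 kHz ≤ fs/2 = 8 kHz, appears at 1 kHz.
27 kHz mod fs = 11 kHz.
11 kHz > fs/2 = 8 kHz, folds to fs − 11 kHz = 5 kHz.
19.5 kHz mod fs = 3.5 kHz.
3.5 kHz ≤ fs/2 = 8 kHz, appears at 3.5 kHz.
59.5 kHz mod fs = 11.5 kHz.
11.5 kHz > fs/2 = 8 kHz, folds to fs − 11.5 kHz = 4.5 kHz.
67.5 kHz mod fs = 3.5 kHz.
3.5 kHz ≤ fs/2 = 8 kHz, appears at 3.5 kHz.
Distinct values: {1 kHz, 3.5 kHz, 4.5 kHz, 5 kHz} → 4.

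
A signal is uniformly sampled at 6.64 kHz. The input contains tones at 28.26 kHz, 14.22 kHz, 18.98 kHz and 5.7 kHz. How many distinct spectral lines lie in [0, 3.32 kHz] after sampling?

fs/2 = 3.32 kHz.
28.26 kHz mod fs = 1.7 kHz.
1.7 kHz ≤ fs/2 = 3.32 kHz, appears at 1.7 kHz.
14.22 kHz mod fs = 0.94 kHz.
0.94 kHz ≤ fs/2 = 3.32 kHz, appears at 0.94 kHz.
18.98 kHz mod fs = 5.7 kHz.
5.7 kHz > fs/2 = 3.32 kHz, folds to fs − 5.7 kHz = 0.94 kHz.
5.7 kHz > fs/2 = 3.32 kHz, folds to fs − 5.7 kHz = 0.94 kHz.
Distinct values: {0.94 kHz, 1.7 kHz} → 2.

2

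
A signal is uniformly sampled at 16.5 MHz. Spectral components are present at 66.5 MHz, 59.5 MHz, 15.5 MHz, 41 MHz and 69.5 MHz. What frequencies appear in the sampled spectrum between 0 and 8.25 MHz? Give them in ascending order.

fs/2 = 8.25 MHz.
66.5 MHz mod fs = 0.5 MHz.
0.5 MHz ≤ fs/2 = 8.25 MHz, appears at 0.5 MHz.
59.5 MHz mod fs = 10 MHz.
10 MHz > fs/2 = 8.25 MHz, folds to fs − 10 MHz = 6.5 MHz.
15.5 MHz > fs/2 = 8.25 MHz, folds to fs − 15.5 MHz = 1 MHz.
41 MHz mod fs = 8 MHz.
8 MHz ≤ fs/2 = 8.25 MHz, appears at 8 MHz.
69.5 MHz mod fs = 3.5 MHz.
3.5 MHz ≤ fs/2 = 8.25 MHz, appears at 3.5 MHz.
Distinct values: {0.5 MHz, 1 MHz, 3.5 MHz, 6.5 MHz, 8 MHz}.

0.5 MHz, 1 MHz, 3.5 MHz, 6.5 MHz, 8 MHz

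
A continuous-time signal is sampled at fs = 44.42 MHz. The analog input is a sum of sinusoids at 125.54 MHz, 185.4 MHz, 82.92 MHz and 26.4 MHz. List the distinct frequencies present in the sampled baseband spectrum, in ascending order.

5.92 MHz, 7.72 MHz, 18.02 MHz

fs/2 = 22.21 MHz.
125.54 MHz mod fs = 36.7 MHz.
36.7 MHz > fs/2 = 22.21 MHz, folds to fs − 36.7 MHz = 7.72 MHz.
185.4 MHz mod fs = 7.72 MHz.
7.72 MHz ≤ fs/2 = 22.21 MHz, appears at 7.72 MHz.
82.92 MHz mod fs = 38.5 MHz.
38.5 MHz > fs/2 = 22.21 MHz, folds to fs − 38.5 MHz = 5.92 MHz.
26.4 MHz > fs/2 = 22.21 MHz, folds to fs − 26.4 MHz = 18.02 MHz.
Distinct values: {5.92 MHz, 7.72 MHz, 18.02 MHz}.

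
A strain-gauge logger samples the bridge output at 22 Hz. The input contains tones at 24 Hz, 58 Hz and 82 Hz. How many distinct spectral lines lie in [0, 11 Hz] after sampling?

3

fs/2 = 11 Hz.
24 Hz mod fs = 2 Hz.
2 Hz ≤ fs/2 = 11 Hz, appears at 2 Hz.
58 Hz mod fs = 14 Hz.
14 Hz > fs/2 = 11 Hz, folds to fs − 14 Hz = 8 Hz.
82 Hz mod fs = 16 Hz.
16 Hz > fs/2 = 11 Hz, folds to fs − 16 Hz = 6 Hz.
Distinct values: {2 Hz, 6 Hz, 8 Hz} → 3.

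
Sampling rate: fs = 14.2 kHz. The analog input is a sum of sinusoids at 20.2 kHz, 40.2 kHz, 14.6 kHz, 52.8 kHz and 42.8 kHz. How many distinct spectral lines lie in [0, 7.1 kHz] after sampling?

fs/2 = 7.1 kHz.
20.2 kHz mod fs = 6 kHz.
6 kHz ≤ fs/2 = 7.1 kHz, appears at 6 kHz.
40.2 kHz mod fs = 11.8 kHz.
11.8 kHz > fs/2 = 7.1 kHz, folds to fs − 11.8 kHz = 2.4 kHz.
14.6 kHz mod fs = 0.4 kHz.
0.4 kHz ≤ fs/2 = 7.1 kHz, appears at 0.4 kHz.
52.8 kHz mod fs = 10.2 kHz.
10.2 kHz > fs/2 = 7.1 kHz, folds to fs − 10.2 kHz = 4 kHz.
42.8 kHz mod fs = 0.2 kHz.
0.2 kHz ≤ fs/2 = 7.1 kHz, appears at 0.2 kHz.
Distinct values: {0.2 kHz, 0.4 kHz, 2.4 kHz, 4 kHz, 6 kHz} → 5.

5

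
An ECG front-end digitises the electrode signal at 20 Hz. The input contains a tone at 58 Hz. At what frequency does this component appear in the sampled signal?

2 Hz

58 Hz mod fs = 18 Hz.
18 Hz > fs/2 = 10 Hz, folds to fs − 18 Hz = 2 Hz.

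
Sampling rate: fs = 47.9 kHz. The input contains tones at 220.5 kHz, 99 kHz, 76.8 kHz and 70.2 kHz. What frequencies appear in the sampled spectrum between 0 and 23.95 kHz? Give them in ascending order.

fs/2 = 23.95 kHz.
220.5 kHz mod fs = 28.9 kHz.
28.9 kHz > fs/2 = 23.95 kHz, folds to fs − 28.9 kHz = 19 kHz.
99 kHz mod fs = 3.2 kHz.
3.2 kHz ≤ fs/2 = 23.95 kHz, appears at 3.2 kHz.
76.8 kHz mod fs = 28.9 kHz.
28.9 kHz > fs/2 = 23.95 kHz, folds to fs − 28.9 kHz = 19 kHz.
70.2 kHz mod fs = 22.3 kHz.
22.3 kHz ≤ fs/2 = 23.95 kHz, appears at 22.3 kHz.
Distinct values: {3.2 kHz, 19 kHz, 22.3 kHz}.

3.2 kHz, 19 kHz, 22.3 kHz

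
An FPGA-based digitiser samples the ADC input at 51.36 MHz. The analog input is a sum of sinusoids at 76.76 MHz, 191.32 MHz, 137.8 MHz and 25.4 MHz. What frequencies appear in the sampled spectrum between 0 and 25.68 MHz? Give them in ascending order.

fs/2 = 25.68 MHz.
76.76 MHz mod fs = 25.4 MHz.
25.4 MHz ≤ fs/2 = 25.68 MHz, appears at 25.4 MHz.
191.32 MHz mod fs = 37.24 MHz.
37.24 MHz > fs/2 = 25.68 MHz, folds to fs − 37.24 MHz = 14.12 MHz.
137.8 MHz mod fs = 35.08 MHz.
35.08 MHz > fs/2 = 25.68 MHz, folds to fs − 35.08 MHz = 16.28 MHz.
25.4 MHz ≤ fs/2 = 25.68 MHz, passes unchanged.
Distinct values: {14.12 MHz, 16.28 MHz, 25.4 MHz}.

14.12 MHz, 16.28 MHz, 25.4 MHz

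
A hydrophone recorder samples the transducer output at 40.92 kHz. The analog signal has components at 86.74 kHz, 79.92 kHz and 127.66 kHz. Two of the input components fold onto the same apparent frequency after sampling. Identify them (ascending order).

86.74 kHz, 127.66 kHz

fs/2 = 20.46 kHz.
86.74 kHz mod fs = 4.9 kHz.
4.9 kHz ≤ fs/2 = 20.46 kHz, appears at 4.9 kHz.
79.92 kHz mod fs = 39 kHz.
39 kHz > fs/2 = 20.46 kHz, folds to fs − 39 kHz = 1.92 kHz.
127.66 kHz mod fs = 4.9 kHz.
4.9 kHz ≤ fs/2 = 20.46 kHz, appears at 4.9 kHz.
86.74 kHz and 127.66 kHz both map to 4.9 kHz.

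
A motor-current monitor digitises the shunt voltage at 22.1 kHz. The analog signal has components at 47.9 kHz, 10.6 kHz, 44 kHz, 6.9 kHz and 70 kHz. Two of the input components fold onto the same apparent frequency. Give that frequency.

fs/2 = 11.05 kHz.
47.9 kHz mod fs = 3.7 kHz.
3.7 kHz ≤ fs/2 = 11.05 kHz, appears at 3.7 kHz.
10.6 kHz ≤ fs/2 = 11.05 kHz, passes unchanged.
44 kHz mod fs = 21.9 kHz.
21.9 kHz > fs/2 = 11.05 kHz, folds to fs − 21.9 kHz = 0.2 kHz.
6.9 kHz ≤ fs/2 = 11.05 kHz, passes unchanged.
70 kHz mod fs = 3.7 kHz.
3.7 kHz ≤ fs/2 = 11.05 kHz, appears at 3.7 kHz.
47.9 kHz and 70 kHz both map to 3.7 kHz.

3.7 kHz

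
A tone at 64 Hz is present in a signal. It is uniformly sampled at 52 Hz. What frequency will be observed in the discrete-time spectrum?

64 Hz mod fs = 12 Hz.
12 Hz ≤ fs/2 = 26 Hz, appears at 12 Hz.

12 Hz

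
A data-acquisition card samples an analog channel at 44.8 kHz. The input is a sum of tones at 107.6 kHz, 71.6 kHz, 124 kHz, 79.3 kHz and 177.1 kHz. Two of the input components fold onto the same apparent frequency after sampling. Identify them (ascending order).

fs/2 = 22.4 kHz.
107.6 kHz mod fs = 18 kHz.
18 kHz ≤ fs/2 = 22.4 kHz, appears at 18 kHz.
71.6 kHz mod fs = 26.8 kHz.
26.8 kHz > fs/2 = 22.4 kHz, folds to fs − 26.8 kHz = 18 kHz.
124 kHz mod fs = 34.4 kHz.
34.4 kHz > fs/2 = 22.4 kHz, folds to fs − 34.4 kHz = 10.4 kHz.
79.3 kHz mod fs = 34.5 kHz.
34.5 kHz > fs/2 = 22.4 kHz, folds to fs − 34.5 kHz = 10.3 kHz.
177.1 kHz mod fs = 42.7 kHz.
42.7 kHz > fs/2 = 22.4 kHz, folds to fs − 42.7 kHz = 2.1 kHz.
71.6 kHz and 107.6 kHz both map to 18 kHz.

71.6 kHz, 107.6 kHz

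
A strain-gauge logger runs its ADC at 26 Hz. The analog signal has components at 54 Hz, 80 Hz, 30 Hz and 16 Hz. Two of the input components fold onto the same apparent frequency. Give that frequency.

2 Hz

fs/2 = 13 Hz.
54 Hz mod fs = 2 Hz.
2 Hz ≤ fs/2 = 13 Hz, appears at 2 Hz.
80 Hz mod fs = 2 Hz.
2 Hz ≤ fs/2 = 13 Hz, appears at 2 Hz.
30 Hz mod fs = 4 Hz.
4 Hz ≤ fs/2 = 13 Hz, appears at 4 Hz.
16 Hz > fs/2 = 13 Hz, folds to fs − 16 Hz = 10 Hz.
54 Hz and 80 Hz both map to 2 Hz.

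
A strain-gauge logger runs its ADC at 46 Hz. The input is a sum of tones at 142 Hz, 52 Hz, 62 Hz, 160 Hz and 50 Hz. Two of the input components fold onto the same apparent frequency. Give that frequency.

4 Hz

fs/2 = 23 Hz.
142 Hz mod fs = 4 Hz.
4 Hz ≤ fs/2 = 23 Hz, appears at 4 Hz.
52 Hz mod fs = 6 Hz.
6 Hz ≤ fs/2 = 23 Hz, appears at 6 Hz.
62 Hz mod fs = 16 Hz.
16 Hz ≤ fs/2 = 23 Hz, appears at 16 Hz.
160 Hz mod fs = 22 Hz.
22 Hz ≤ fs/2 = 23 Hz, appears at 22 Hz.
50 Hz mod fs = 4 Hz.
4 Hz ≤ fs/2 = 23 Hz, appears at 4 Hz.
50 Hz and 142 Hz both map to 4 Hz.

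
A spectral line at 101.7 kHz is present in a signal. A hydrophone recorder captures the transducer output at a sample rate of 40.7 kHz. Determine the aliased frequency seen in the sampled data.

101.7 kHz mod fs = 20.3 kHz.
20.3 kHz ≤ fs/2 = 20.35 kHz, appears at 20.3 kHz.

20.3 kHz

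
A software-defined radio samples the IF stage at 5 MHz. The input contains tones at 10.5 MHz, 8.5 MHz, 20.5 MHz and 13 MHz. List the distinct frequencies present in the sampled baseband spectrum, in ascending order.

0.5 MHz, 1.5 MHz, 2 MHz

fs/2 = 2.5 MHz.
10.5 MHz mod fs = 0.5 MHz.
0.5 MHz ≤ fs/2 = 2.5 MHz, appears at 0.5 MHz.
8.5 MHz mod fs = 3.5 MHz.
3.5 MHz > fs/2 = 2.5 MHz, folds to fs − 3.5 MHz = 1.5 MHz.
20.5 MHz mod fs = 0.5 MHz.
0.5 MHz ≤ fs/2 = 2.5 MHz, appears at 0.5 MHz.
13 MHz mod fs = 3 MHz.
3 MHz > fs/2 = 2.5 MHz, folds to fs − 3 MHz = 2 MHz.
Distinct values: {0.5 MHz, 1.5 MHz, 2 MHz}.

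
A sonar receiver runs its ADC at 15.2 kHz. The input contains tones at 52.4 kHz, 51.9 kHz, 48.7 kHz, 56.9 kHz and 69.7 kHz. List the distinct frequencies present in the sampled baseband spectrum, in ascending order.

fs/2 = 7.6 kHz.
52.4 kHz mod fs = 6.8 kHz.
6.8 kHz ≤ fs/2 = 7.6 kHz, appears at 6.8 kHz.
51.9 kHz mod fs = 6.3 kHz.
6.3 kHz ≤ fs/2 = 7.6 kHz, appears at 6.3 kHz.
48.7 kHz mod fs = 3.1 kHz.
3.1 kHz ≤ fs/2 = 7.6 kHz, appears at 3.1 kHz.
56.9 kHz mod fs = 11.3 kHz.
11.3 kHz > fs/2 = 7.6 kHz, folds to fs − 11.3 kHz = 3.9 kHz.
69.7 kHz mod fs = 8.9 kHz.
8.9 kHz > fs/2 = 7.6 kHz, folds to fs − 8.9 kHz = 6.3 kHz.
Distinct values: {3.1 kHz, 3.9 kHz, 6.3 kHz, 6.8 kHz}.

3.1 kHz, 3.9 kHz, 6.3 kHz, 6.8 kHz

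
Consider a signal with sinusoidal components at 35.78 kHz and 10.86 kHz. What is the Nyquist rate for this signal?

71.56 kHz

Highest-frequency component: 35.78 kHz.
Nyquist rate = 2 × 35.78 kHz = 71.56 kHz.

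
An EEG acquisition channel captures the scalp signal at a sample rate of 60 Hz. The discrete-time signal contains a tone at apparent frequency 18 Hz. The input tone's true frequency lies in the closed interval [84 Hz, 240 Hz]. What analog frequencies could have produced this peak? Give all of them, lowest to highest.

102 Hz, 138 Hz, 162 Hz, 198 Hz, 222 Hz

Frequencies that alias to 18 Hz are k·fs ± 18 Hz for integer k ≥ 0.
k=0: 18 Hz.
k=1: 42 Hz, 78 Hz.
k=2: 102 Hz, 138 Hz.
k=3: 162 Hz, 198 Hz.
k=4: 222 Hz, 258 Hz.
k=5: 282 Hz, 318 Hz.
Within [84 Hz, 240 Hz]: 102 Hz, 138 Hz, 162 Hz, 198 Hz, 222 Hz.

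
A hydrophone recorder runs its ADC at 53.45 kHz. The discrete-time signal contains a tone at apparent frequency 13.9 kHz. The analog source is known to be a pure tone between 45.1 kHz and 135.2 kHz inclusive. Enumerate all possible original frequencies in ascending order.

Frequencies that alias to 13.9 kHz are k·fs ± 13.9 kHz for integer k ≥ 0.
k=0: 13.9 kHz.
k=1: 39.55 kHz, 67.35 kHz.
k=2: 93 kHz, 120.8 kHz.
k=3: 146.45 kHz, 174.25 kHz.
Within [45.1 kHz, 135.2 kHz]: 67.35 kHz, 93 kHz, 120.8 kHz.

67.35 kHz, 93 kHz, 120.8 kHz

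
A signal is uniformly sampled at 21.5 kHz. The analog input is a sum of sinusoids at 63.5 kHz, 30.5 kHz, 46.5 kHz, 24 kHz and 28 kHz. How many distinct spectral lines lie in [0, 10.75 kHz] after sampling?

5

fs/2 = 10.75 kHz.
63.5 kHz mod fs = 20.5 kHz.
20.5 kHz > fs/2 = 10.75 kHz, folds to fs − 20.5 kHz = 1 kHz.
30.5 kHz mod fs = 9 kHz.
9 kHz ≤ fs/2 = 10.75 kHz, appears at 9 kHz.
46.5 kHz mod fs = 3.5 kHz.
3.5 kHz ≤ fs/2 = 10.75 kHz, appears at 3.5 kHz.
24 kHz mod fs = 2.5 kHz.
2.5 kHz ≤ fs/2 = 10.75 kHz, appears at 2.5 kHz.
28 kHz mod fs = 6.5 kHz.
6.5 kHz ≤ fs/2 = 10.75 kHz, appears at 6.5 kHz.
Distinct values: {1 kHz, 2.5 kHz, 3.5 kHz, 6.5 kHz, 9 kHz} → 5.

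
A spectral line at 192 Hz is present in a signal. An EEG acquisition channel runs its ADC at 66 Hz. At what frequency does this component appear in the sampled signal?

6 Hz

192 Hz mod fs = 60 Hz.
60 Hz > fs/2 = 33 Hz, folds to fs − 60 Hz = 6 Hz.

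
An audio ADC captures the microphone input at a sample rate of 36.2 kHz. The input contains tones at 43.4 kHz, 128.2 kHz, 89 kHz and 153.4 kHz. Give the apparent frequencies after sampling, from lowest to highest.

7.2 kHz, 8.6 kHz, 16.6 kHz

fs/2 = 18.1 kHz.
43.4 kHz mod fs = 7.2 kHz.
7.2 kHz ≤ fs/2 = 18.1 kHz, appears at 7.2 kHz.
128.2 kHz mod fs = 19.6 kHz.
19.6 kHz > fs/2 = 18.1 kHz, folds to fs − 19.6 kHz = 16.6 kHz.
89 kHz mod fs = 16.6 kHz.
16.6 kHz ≤ fs/2 = 18.1 kHz, appears at 16.6 kHz.
153.4 kHz mod fs = 8.6 kHz.
8.6 kHz ≤ fs/2 = 18.1 kHz, appears at 8.6 kHz.
Distinct values: {7.2 kHz, 8.6 kHz, 16.6 kHz}.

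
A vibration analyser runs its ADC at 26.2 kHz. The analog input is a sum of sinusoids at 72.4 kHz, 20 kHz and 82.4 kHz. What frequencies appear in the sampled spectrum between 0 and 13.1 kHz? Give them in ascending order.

fs/2 = 13.1 kHz.
72.4 kHz mod fs = 20 kHz.
20 kHz > fs/2 = 13.1 kHz, folds to fs − 20 kHz = 6.2 kHz.
20 kHz > fs/2 = 13.1 kHz, folds to fs − 20 kHz = 6.2 kHz.
82.4 kHz mod fs = 3.8 kHz.
3.8 kHz ≤ fs/2 = 13.1 kHz, appears at 3.8 kHz.
Distinct values: {3.8 kHz, 6.2 kHz}.

3.8 kHz, 6.2 kHz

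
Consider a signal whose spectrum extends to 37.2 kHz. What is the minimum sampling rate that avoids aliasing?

Nyquist rate = 2 × 37.2 kHz = 74.4 kHz.

74.4 kHz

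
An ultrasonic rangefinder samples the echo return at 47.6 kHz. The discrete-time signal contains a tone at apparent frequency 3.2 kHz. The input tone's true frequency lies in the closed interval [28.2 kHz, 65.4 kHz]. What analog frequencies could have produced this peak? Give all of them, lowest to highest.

Frequencies that alias to 3.2 kHz are k·fs ± 3.2 kHz for integer k ≥ 0.
k=0: 3.2 kHz.
k=1: 44.4 kHz, 50.8 kHz.
k=2: 92 kHz, 98.4 kHz.
Within [28.2 kHz, 65.4 kHz]: 44.4 kHz, 50.8 kHz.

44.4 kHz, 50.8 kHz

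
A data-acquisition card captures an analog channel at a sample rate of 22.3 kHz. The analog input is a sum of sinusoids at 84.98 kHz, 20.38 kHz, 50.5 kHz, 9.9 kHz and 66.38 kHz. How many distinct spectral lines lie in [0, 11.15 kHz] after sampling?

5

fs/2 = 11.15 kHz.
84.98 kHz mod fs = 18.08 kHz.
18.08 kHz > fs/2 = 11.15 kHz, folds to fs − 18.08 kHz = 4.22 kHz.
20.38 kHz > fs/2 = 11.15 kHz, folds to fs − 20.38 kHz = 1.92 kHz.
50.5 kHz mod fs = 5.9 kHz.
5.9 kHz ≤ fs/2 = 11.15 kHz, appears at 5.9 kHz.
9.9 kHz ≤ fs/2 = 11.15 kHz, passes unchanged.
66.38 kHz mod fs = 21.78 kHz.
21.78 kHz > fs/2 = 11.15 kHz, folds to fs − 21.78 kHz = 0.52 kHz.
Distinct values: {0.52 kHz, 1.92 kHz, 4.22 kHz, 5.9 kHz, 9.9 kHz} → 5.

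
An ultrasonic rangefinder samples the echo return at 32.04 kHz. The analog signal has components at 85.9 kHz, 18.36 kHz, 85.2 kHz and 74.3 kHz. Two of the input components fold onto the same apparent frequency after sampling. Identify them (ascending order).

74.3 kHz, 85.9 kHz

fs/2 = 16.02 kHz.
85.9 kHz mod fs = 21.82 kHz.
21.82 kHz > fs/2 = 16.02 kHz, folds to fs − 21.82 kHz = 10.22 kHz.
18.36 kHz > fs/2 = 16.02 kHz, folds to fs − 18.36 kHz = 13.68 kHz.
85.2 kHz mod fs = 21.12 kHz.
21.12 kHz > fs/2 = 16.02 kHz, folds to fs − 21.12 kHz = 10.92 kHz.
74.3 kHz mod fs = 10.22 kHz.
10.22 kHz ≤ fs/2 = 16.02 kHz, appears at 10.22 kHz.
74.3 kHz and 85.9 kHz both map to 10.22 kHz.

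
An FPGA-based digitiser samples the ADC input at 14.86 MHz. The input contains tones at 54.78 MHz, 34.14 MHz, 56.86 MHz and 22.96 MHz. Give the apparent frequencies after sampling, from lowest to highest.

fs/2 = 7.43 MHz.
54.78 MHz mod fs = 10.2 MHz.
10.2 MHz > fs/2 = 7.43 MHz, folds to fs − 10.2 MHz = 4.66 MHz.
34.14 MHz mod fs = 4.42 MHz.
4.42 MHz ≤ fs/2 = 7.43 MHz, appears at 4.42 MHz.
56.86 MHz mod fs = 12.28 MHz.
12.28 MHz > fs/2 = 7.43 MHz, folds to fs − 12.28 MHz = 2.58 MHz.
22.96 MHz mod fs = 8.1 MHz.
8.1 MHz > fs/2 = 7.43 MHz, folds to fs − 8.1 MHz = 6.76 MHz.
Distinct values: {2.58 MHz, 4.42 MHz, 4.66 MHz, 6.76 MHz}.

2.58 MHz, 4.42 MHz, 4.66 MHz, 6.76 MHz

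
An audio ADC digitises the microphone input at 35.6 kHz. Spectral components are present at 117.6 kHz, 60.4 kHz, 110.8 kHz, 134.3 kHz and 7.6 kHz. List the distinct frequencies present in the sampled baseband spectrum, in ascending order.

fs/2 = 17.8 kHz.
117.6 kHz mod fs = 10.8 kHz.
10.8 kHz ≤ fs/2 = 17.8 kHz, appears at 10.8 kHz.
60.4 kHz mod fs = 24.8 kHz.
24.8 kHz > fs/2 = 17.8 kHz, folds to fs − 24.8 kHz = 10.8 kHz.
110.8 kHz mod fs = 4 kHz.
4 kHz ≤ fs/2 = 17.8 kHz, appears at 4 kHz.
134.3 kHz mod fs = 27.5 kHz.
27.5 kHz > fs/2 = 17.8 kHz, folds to fs − 27.5 kHz = 8.1 kHz.
7.6 kHz ≤ fs/2 = 17.8 kHz, passes unchanged.
Distinct values: {4 kHz, 7.6 kHz, 8.1 kHz, 10.8 kHz}.

4 kHz, 7.6 kHz, 8.1 kHz, 10.8 kHz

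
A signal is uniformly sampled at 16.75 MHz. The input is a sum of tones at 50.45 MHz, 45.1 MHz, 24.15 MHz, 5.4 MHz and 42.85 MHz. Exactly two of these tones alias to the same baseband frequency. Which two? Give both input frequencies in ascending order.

fs/2 = 8.375 MHz.
50.45 MHz mod fs = 0.2 MHz.
0.2 MHz ≤ fs/2 = 8.375 MHz, appears at 0.2 MHz.
45.1 MHz mod fs = 11.6 MHz.
11.6 MHz > fs/2 = 8.375 MHz, folds to fs − 11.6 MHz = 5.15 MHz.
24.15 MHz mod fs = 7.4 MHz.
7.4 MHz ≤ fs/2 = 8.375 MHz, appears at 7.4 MHz.
5.4 MHz ≤ fs/2 = 8.375 MHz, passes unchanged.
42.85 MHz mod fs = 9.35 MHz.
9.35 MHz > fs/2 = 8.375 MHz, folds to fs − 9.35 MHz = 7.4 MHz.
24.15 MHz and 42.85 MHz both map to 7.4 MHz.

24.15 MHz, 42.85 MHz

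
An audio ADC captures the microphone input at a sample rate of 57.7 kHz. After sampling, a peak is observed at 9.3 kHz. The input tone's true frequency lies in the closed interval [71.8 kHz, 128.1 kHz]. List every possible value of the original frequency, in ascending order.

106.1 kHz, 124.7 kHz

Frequencies that alias to 9.3 kHz are k·fs ± 9.3 kHz for integer k ≥ 0.
k=0: 9.3 kHz.
k=1: 48.4 kHz, 67 kHz.
k=2: 106.1 kHz, 124.7 kHz.
k=3: 163.8 kHz, 182.4 kHz.
Within [71.8 kHz, 128.1 kHz]: 106.1 kHz, 124.7 kHz.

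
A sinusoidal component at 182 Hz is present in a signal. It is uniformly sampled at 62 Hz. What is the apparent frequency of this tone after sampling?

182 Hz mod fs = 58 Hz.
58 Hz > fs/2 = 31 Hz, folds to fs − 58 Hz = 4 Hz.

4 Hz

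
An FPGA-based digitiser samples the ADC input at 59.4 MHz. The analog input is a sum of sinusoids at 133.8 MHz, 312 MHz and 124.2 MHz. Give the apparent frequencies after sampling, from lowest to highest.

5.4 MHz, 15 MHz

fs/2 = 29.7 MHz.
133.8 MHz mod fs = 15 MHz.
15 MHz ≤ fs/2 = 29.7 MHz, appears at 15 MHz.
312 MHz mod fs = 15 MHz.
15 MHz ≤ fs/2 = 29.7 MHz, appears at 15 MHz.
124.2 MHz mod fs = 5.4 MHz.
5.4 MHz ≤ fs/2 = 29.7 MHz, appears at 5.4 MHz.
Distinct values: {5.4 MHz, 15 MHz}.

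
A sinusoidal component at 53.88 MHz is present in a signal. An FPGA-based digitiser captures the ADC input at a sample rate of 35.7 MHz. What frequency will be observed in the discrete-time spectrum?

53.88 MHz mod fs = 18.18 MHz.
18.18 MHz > fs/2 = 17.85 MHz, folds to fs − 18.18 MHz = 17.52 MHz.

17.52 MHz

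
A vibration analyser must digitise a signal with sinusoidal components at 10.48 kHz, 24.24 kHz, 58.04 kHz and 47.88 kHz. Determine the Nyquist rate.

Highest-frequency component: 58.04 kHz.
Nyquist rate = 2 × 58.04 kHz = 116.08 kHz.

116.08 kHz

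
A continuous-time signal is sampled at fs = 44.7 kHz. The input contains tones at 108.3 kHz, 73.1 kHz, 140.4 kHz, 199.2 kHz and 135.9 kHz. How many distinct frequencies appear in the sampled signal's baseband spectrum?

5

fs/2 = 22.35 kHz.
108.3 kHz mod fs = 18.9 kHz.
18.9 kHz ≤ fs/2 = 22.35 kHz, appears at 18.9 kHz.
73.1 kHz mod fs = 28.4 kHz.
28.4 kHz > fs/2 = 22.35 kHz, folds to fs − 28.4 kHz = 16.3 kHz.
140.4 kHz mod fs = 6.3 kHz.
6.3 kHz ≤ fs/2 = 22.35 kHz, appears at 6.3 kHz.
199.2 kHz mod fs = 20.4 kHz.
20.4 kHz ≤ fs/2 = 22.35 kHz, appears at 20.4 kHz.
135.9 kHz mod fs = 1.8 kHz.
1.8 kHz ≤ fs/2 = 22.35 kHz, appears at 1.8 kHz.
Distinct values: {1.8 kHz, 6.3 kHz, 16.3 kHz, 18.9 kHz, 20.4 kHz} → 5.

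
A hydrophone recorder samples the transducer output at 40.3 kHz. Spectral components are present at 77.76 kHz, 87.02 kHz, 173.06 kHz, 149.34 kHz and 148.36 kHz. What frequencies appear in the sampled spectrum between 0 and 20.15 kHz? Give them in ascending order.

fs/2 = 20.15 kHz.
77.76 kHz mod fs = 37.46 kHz.
37.46 kHz > fs/2 = 20.15 kHz, folds to fs − 37.46 kHz = 2.84 kHz.
87.02 kHz mod fs = 6.42 kHz.
6.42 kHz ≤ fs/2 = 20.15 kHz, appears at 6.42 kHz.
173.06 kHz mod fs = 11.86 kHz.
11.86 kHz ≤ fs/2 = 20.15 kHz, appears at 11.86 kHz.
149.34 kHz mod fs = 28.44 kHz.
28.44 kHz > fs/2 = 20.15 kHz, folds to fs − 28.44 kHz = 11.86 kHz.
148.36 kHz mod fs = 27.46 kHz.
27.46 kHz > fs/2 = 20.15 kHz, folds to fs − 27.46 kHz = 12.84 kHz.
Distinct values: {2.84 kHz, 6.42 kHz, 11.86 kHz, 12.84 kHz}.

2.84 kHz, 6.42 kHz, 11.86 kHz, 12.84 kHz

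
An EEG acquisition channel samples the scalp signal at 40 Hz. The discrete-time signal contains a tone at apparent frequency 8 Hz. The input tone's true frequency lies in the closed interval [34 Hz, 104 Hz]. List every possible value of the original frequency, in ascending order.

48 Hz, 72 Hz, 88 Hz

Frequencies that alias to 8 Hz are k·fs ± 8 Hz for integer k ≥ 0.
k=0: 8 Hz.
k=1: 32 Hz, 48 Hz.
k=2: 72 Hz, 88 Hz.
k=3: 112 Hz, 128 Hz.
Within [34 Hz, 104 Hz]: 48 Hz, 72 Hz, 88 Hz.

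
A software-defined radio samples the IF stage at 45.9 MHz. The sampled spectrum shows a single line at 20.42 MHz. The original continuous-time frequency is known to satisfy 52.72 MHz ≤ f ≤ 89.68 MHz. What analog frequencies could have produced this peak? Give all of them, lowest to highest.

Frequencies that alias to 20.42 MHz are k·fs ± 20.42 MHz for integer k ≥ 0.
k=0: 20.42 MHz.
k=1: 25.48 MHz, 66.32 MHz.
k=2: 71.38 MHz, 112.22 MHz.
k=3: 117.28 MHz, 158.12 MHz.
Within [52.72 MHz, 89.68 MHz]: 66.32 MHz, 71.38 MHz.

66.32 MHz, 71.38 MHz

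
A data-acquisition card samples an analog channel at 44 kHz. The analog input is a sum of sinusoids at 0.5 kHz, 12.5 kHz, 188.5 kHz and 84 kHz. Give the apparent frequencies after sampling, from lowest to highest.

0.5 kHz, 4 kHz, 12.5 kHz

fs/2 = 22 kHz.
0.5 kHz ≤ fs/2 = 22 kHz, passes unchanged.
12.5 kHz ≤ fs/2 = 22 kHz, passes unchanged.
188.5 kHz mod fs = 12.5 kHz.
12.5 kHz ≤ fs/2 = 22 kHz, appears at 12.5 kHz.
84 kHz mod fs = 40 kHz.
40 kHz > fs/2 = 22 kHz, folds to fs − 40 kHz = 4 kHz.
Distinct values: {0.5 kHz, 4 kHz, 12.5 kHz}.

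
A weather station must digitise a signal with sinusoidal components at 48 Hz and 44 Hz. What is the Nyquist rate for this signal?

96 Hz

Highest-frequency component: 48 Hz.
Nyquist rate = 2 × 48 Hz = 96 Hz.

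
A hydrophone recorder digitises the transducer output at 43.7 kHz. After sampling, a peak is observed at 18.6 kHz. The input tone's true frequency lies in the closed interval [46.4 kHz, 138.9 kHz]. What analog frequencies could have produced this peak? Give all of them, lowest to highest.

62.3 kHz, 68.8 kHz, 106 kHz, 112.5 kHz

Frequencies that alias to 18.6 kHz are k·fs ± 18.6 kHz for integer k ≥ 0.
k=0: 18.6 kHz.
k=1: 25.1 kHz, 62.3 kHz.
k=2: 68.8 kHz, 106 kHz.
k=3: 112.5 kHz, 149.7 kHz.
k=4: 156.2 kHz, 193.4 kHz.
Within [46.4 kHz, 138.9 kHz]: 62.3 kHz, 68.8 kHz, 106 kHz, 112.5 kHz.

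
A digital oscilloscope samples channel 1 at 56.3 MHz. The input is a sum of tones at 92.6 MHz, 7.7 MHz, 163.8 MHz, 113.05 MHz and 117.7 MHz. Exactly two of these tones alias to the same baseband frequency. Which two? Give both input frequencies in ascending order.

fs/2 = 28.15 MHz.
92.6 MHz mod fs = 36.3 MHz.
36.3 MHz > fs/2 = 28.15 MHz, folds to fs − 36.3 MHz = 20 MHz.
7.7 MHz ≤ fs/2 = 28.15 MHz, passes unchanged.
163.8 MHz mod fs = 51.2 MHz.
51.2 MHz > fs/2 = 28.15 MHz, folds to fs − 51.2 MHz = 5.1 MHz.
113.05 MHz mod fs = 0.45 MHz.
0.45 MHz ≤ fs/2 = 28.15 MHz, appears at 0.45 MHz.
117.7 MHz mod fs = 5.1 MHz.
5.1 MHz ≤ fs/2 = 28.15 MHz, appears at 5.1 MHz.
117.7 MHz and 163.8 MHz both map to 5.1 MHz.

117.7 MHz, 163.8 MHz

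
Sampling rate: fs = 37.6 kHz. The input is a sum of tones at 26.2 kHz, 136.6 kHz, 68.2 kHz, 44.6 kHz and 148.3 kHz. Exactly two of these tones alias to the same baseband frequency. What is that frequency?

fs/2 = 18.8 kHz.
26.2 kHz > fs/2 = 18.8 kHz, folds to fs − 26.2 kHz = 11.4 kHz.
136.6 kHz mod fs = 23.8 kHz.
23.8 kHz > fs/2 = 18.8 kHz, folds to fs − 23.8 kHz = 13.8 kHz.
68.2 kHz mod fs = 30.6 kHz.
30.6 kHz > fs/2 = 18.8 kHz, folds to fs − 30.6 kHz = 7 kHz.
44.6 kHz mod fs = 7 kHz.
7 kHz ≤ fs/2 = 18.8 kHz, appears at 7 kHz.
148.3 kHz mod fs = 35.5 kHz.
35.5 kHz > fs/2 = 18.8 kHz, folds to fs − 35.5 kHz = 2.1 kHz.
44.6 kHz and 68.2 kHz both map to 7 kHz.

7 kHz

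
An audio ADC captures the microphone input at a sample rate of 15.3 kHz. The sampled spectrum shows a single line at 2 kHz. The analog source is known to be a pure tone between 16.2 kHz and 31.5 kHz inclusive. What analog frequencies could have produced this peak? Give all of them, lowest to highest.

17.3 kHz, 28.6 kHz

Frequencies that alias to 2 kHz are k·fs ± 2 kHz for integer k ≥ 0.
k=0: 2 kHz.
k=1: 13.3 kHz, 17.3 kHz.
k=2: 28.6 kHz, 32.6 kHz.
k=3: 43.9 kHz, 47.9 kHz.
Within [16.2 kHz, 31.5 kHz]: 17.3 kHz, 28.6 kHz.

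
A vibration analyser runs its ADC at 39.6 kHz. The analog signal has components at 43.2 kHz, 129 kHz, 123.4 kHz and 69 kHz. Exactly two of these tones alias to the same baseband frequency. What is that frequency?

fs/2 = 19.8 kHz.
43.2 kHz mod fs = 3.6 kHz.
3.6 kHz ≤ fs/2 = 19.8 kHz, appears at 3.6 kHz.
129 kHz mod fs = 10.2 kHz.
10.2 kHz ≤ fs/2 = 19.8 kHz, appears at 10.2 kHz.
123.4 kHz mod fs = 4.6 kHz.
4.6 kHz ≤ fs/2 = 19.8 kHz, appears at 4.6 kHz.
69 kHz mod fs = 29.4 kHz.
29.4 kHz > fs/2 = 19.8 kHz, folds to fs − 29.4 kHz = 10.2 kHz.
69 kHz and 129 kHz both map to 10.2 kHz.

10.2 kHz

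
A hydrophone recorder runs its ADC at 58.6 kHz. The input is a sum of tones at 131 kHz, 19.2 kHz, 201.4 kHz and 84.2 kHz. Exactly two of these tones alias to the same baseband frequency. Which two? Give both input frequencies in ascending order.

fs/2 = 29.3 kHz.
131 kHz mod fs = 13.8 kHz.
13.8 kHz ≤ fs/2 = 29.3 kHz, appears at 13.8 kHz.
19.2 kHz ≤ fs/2 = 29.3 kHz, passes unchanged.
201.4 kHz mod fs = 25.6 kHz.
25.6 kHz ≤ fs/2 = 29.3 kHz, appears at 25.6 kHz.
84.2 kHz mod fs = 25.6 kHz.
25.6 kHz ≤ fs/2 = 29.3 kHz, appears at 25.6 kHz.
84.2 kHz and 201.4 kHz both map to 25.6 kHz.

84.2 kHz, 201.4 kHz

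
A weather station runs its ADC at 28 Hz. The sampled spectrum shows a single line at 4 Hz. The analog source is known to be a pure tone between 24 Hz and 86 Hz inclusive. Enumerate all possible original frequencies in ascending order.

24 Hz, 32 Hz, 52 Hz, 60 Hz, 80 Hz

Frequencies that alias to 4 Hz are k·fs ± 4 Hz for integer k ≥ 0.
k=0: 4 Hz.
k=1: 24 Hz, 32 Hz.
k=2: 52 Hz, 60 Hz.
k=3: 80 Hz, 88 Hz.
k=4: 108 Hz, 116 Hz.
Within [24 Hz, 86 Hz]: 24 Hz, 32 Hz, 52 Hz, 60 Hz, 80 Hz.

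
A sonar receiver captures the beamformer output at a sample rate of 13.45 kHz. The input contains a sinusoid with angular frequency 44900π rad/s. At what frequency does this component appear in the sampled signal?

ω = 44900π rad/s → f = ω/(2π) = 22450 Hz = 22.45 kHz.
22.45 kHz mod fs = 9 kHz.
9 kHz > fs/2 = 6.725 kHz, folds to fs − 9 kHz = 4.45 kHz.

4.45 kHz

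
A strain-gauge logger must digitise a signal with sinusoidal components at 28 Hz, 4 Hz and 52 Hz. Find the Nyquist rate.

Highest-frequency component: 52 Hz.
Nyquist rate = 2 × 52 Hz = 104 Hz.

104 Hz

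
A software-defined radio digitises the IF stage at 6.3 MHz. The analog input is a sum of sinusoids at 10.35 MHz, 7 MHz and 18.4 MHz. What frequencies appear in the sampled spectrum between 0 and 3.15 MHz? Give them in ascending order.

fs/2 = 3.15 MHz.
10.35 MHz mod fs = 4.05 MHz.
4.05 MHz > fs/2 = 3.15 MHz, folds to fs − 4.05 MHz = 2.25 MHz.
7 MHz mod fs = 0.7 MHz.
0.7 MHz ≤ fs/2 = 3.15 MHz, appears at 0.7 MHz.
18.4 MHz mod fs = 5.8 MHz.
5.8 MHz > fs/2 = 3.15 MHz, folds to fs − 5.8 MHz = 0.5 MHz.
Distinct values: {0.5 MHz, 0.7 MHz, 2.25 MHz}.

0.5 MHz, 0.7 MHz, 2.25 MHz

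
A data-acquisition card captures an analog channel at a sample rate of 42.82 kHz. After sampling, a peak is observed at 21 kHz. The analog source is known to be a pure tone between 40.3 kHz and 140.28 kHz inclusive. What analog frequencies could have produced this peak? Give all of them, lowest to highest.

63.82 kHz, 64.64 kHz, 106.64 kHz, 107.46 kHz

Frequencies that alias to 21 kHz are k·fs ± 21 kHz for integer k ≥ 0.
k=0: 21 kHz.
k=1: 21.82 kHz, 63.82 kHz.
k=2: 64.64 kHz, 106.64 kHz.
k=3: 107.46 kHz, 149.46 kHz.
k=4: 150.28 kHz, 192.28 kHz.
Within [40.3 kHz, 140.28 kHz]: 63.82 kHz, 64.64 kHz, 106.64 kHz, 107.46 kHz.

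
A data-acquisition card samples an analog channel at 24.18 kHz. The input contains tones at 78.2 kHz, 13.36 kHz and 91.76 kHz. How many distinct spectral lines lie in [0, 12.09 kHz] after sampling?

fs/2 = 12.09 kHz.
78.2 kHz mod fs = 5.66 kHz.
5.66 kHz ≤ fs/2 = 12.09 kHz, appears at 5.66 kHz.
13.36 kHz > fs/2 = 12.09 kHz, folds to fs − 13.36 kHz = 10.82 kHz.
91.76 kHz mod fs = 19.22 kHz.
19.22 kHz > fs/2 = 12.09 kHz, folds to fs − 19.22 kHz = 4.96 kHz.
Distinct values: {4.96 kHz, 5.66 kHz, 10.82 kHz} → 3.

3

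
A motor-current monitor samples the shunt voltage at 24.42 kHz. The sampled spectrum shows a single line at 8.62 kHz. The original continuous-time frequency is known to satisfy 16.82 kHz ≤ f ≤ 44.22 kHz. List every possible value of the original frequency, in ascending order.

Frequencies that alias to 8.62 kHz are k·fs ± 8.62 kHz for integer k ≥ 0.
k=0: 8.62 kHz.
k=1: 15.8 kHz, 33.04 kHz.
k=2: 40.22 kHz, 57.46 kHz.
k=3: 64.64 kHz, 81.88 kHz.
Within [16.82 kHz, 44.22 kHz]: 33.04 kHz, 40.22 kHz.

33.04 kHz, 40.22 kHz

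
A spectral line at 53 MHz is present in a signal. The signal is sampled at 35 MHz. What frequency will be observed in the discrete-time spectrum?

53 MHz mod fs = 18 MHz.
18 MHz > fs/2 = 17.5 MHz, folds to fs − 18 MHz = 17 MHz.

17 MHz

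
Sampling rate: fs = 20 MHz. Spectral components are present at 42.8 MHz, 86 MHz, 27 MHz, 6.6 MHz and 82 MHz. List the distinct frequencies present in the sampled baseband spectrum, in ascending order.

fs/2 = 10 MHz.
42.8 MHz mod fs = 2.8 MHz.
2.8 MHz ≤ fs/2 = 10 MHz, appears at 2.8 MHz.
86 MHz mod fs = 6 MHz.
6 MHz ≤ fs/2 = 10 MHz, appears at 6 MHz.
27 MHz mod fs = 7 MHz.
7 MHz ≤ fs/2 = 10 MHz, appears at 7 MHz.
6.6 MHz ≤ fs/2 = 10 MHz, passes unchanged.
82 MHz mod fs = 2 MHz.
2 MHz ≤ fs/2 = 10 MHz, appears at 2 MHz.
Distinct values: {2 MHz, 2.8 MHz, 6 MHz, 6.6 MHz, 7 MHz}.

2 MHz, 2.8 MHz, 6 MHz, 6.6 MHz, 7 MHz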